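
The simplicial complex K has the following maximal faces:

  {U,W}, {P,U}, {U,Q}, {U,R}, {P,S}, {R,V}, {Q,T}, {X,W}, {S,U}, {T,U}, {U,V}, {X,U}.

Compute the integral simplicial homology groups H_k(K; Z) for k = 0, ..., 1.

Take the total order P < Q < R < S < T < U < V < W < X on the vertex set. Then K (dimension 1) consists of the simplices:

  0-simplices (9): P, Q, R, S, T, U, V, W, X
  1-simplices (12): PS, PU, QT, QU, RU, RV, SU, TU, UV, UW, UX, WX

giving chain groups C_0 ≅ Z^9, C_1 ≅ Z^12.

The boundary map ∂_1: C_1 → C_0 sends each edge [p,q] (with p < q) to q − p. For instance
  ∂WX = X − W.
This gives a 9×12 integer matrix of rank 8; reducing to Smith normal form yields diagonal entries (1,1,1,1,1,1,1,1).

Now H_k = ker ∂_k / im ∂_{k+1}, so:

  H_0: rank C_0 − rank ∂_1 = 9 − 8 = 1, and the invariant factors of ∂_1 are all 1, so H_0 ≅ Z.
  H_1: rank ker ∂_1 − rank ∂_2 = (12 − 8) − 0 = 4, and there is no ∂_2, so H_1 ≅ Z^4.

H_0 ≅ Z,  H_1 ≅ Z^4.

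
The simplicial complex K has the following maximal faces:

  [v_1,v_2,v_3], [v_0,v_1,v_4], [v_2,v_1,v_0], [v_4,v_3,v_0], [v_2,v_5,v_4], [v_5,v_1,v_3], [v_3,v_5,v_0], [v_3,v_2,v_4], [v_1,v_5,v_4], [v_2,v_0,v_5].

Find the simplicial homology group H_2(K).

H_2 = 0.

K has 6 vertices, 15 edges, 10 triangles.
rank ∂_2 = 10, rank ∂_3 = 0 ⇒ b_2 = 10 − 10 − 0 = 0. So H_2 = 0.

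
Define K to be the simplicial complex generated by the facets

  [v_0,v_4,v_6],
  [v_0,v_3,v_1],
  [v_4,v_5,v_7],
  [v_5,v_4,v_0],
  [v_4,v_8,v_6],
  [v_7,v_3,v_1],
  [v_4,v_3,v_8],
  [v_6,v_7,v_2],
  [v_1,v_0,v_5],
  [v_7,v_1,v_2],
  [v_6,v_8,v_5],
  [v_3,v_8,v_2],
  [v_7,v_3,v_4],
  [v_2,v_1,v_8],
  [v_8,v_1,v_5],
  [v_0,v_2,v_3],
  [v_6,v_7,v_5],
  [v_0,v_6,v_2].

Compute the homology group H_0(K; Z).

H_0 ≅ Z.

K has 9 vertices, 27 edges, 18 triangles.
rank ∂_0 = 0, rank ∂_1 = 8 ⇒ b_0 = 9 − 0 − 8 = 1; all invariant factors of ∂_1 are 1 so no torsion. So H_0 = Z.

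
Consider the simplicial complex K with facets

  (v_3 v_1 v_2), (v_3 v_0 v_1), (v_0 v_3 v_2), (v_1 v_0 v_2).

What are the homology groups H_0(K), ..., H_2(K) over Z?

Order the vertices as v_0 < v_1 < v_2 < v_3. Listing each simplex with vertices in this order, K has dimension 2 with simplices:

  0-simplices (4): [v_0], [v_1], [v_2], [v_3]
  1-simplices (6): [v_0,v_1], [v_0,v_2], [v_0,v_3], [v_1,v_2], [v_1,v_3], [v_2,v_3]
  2-simplices (4): [v_0,v_1,v_2], [v_0,v_1,v_3], [v_0,v_2,v_3], [v_1,v_2,v_3]

giving chain groups C_0 ≅ Z^4, C_1 ≅ Z^6, C_2 ≅ Z^4.

The boundary map ∂_1: C_1 → C_0 maps an edge to its endpoints' difference, ∂[p,q] = q − p. For instance
  ∂[v_2,v_3] = [v_3] − [v_2].
The 4×6 boundary matrix has rank 3 and Smith normal form diag(1,1,1).

Boundary ∂_2: C_2 → C_1 maps a triangle to the signed sum of its edges. For instance
  ∂[v_0,v_2,v_3] = [v_2,v_3] − [v_0,v_3] + [v_0,v_2],
  ∂[v_0,v_1,v_2] = [v_1,v_2] − [v_0,v_2] + [v_0,v_1].
The resulting 6×4 matrix has rank 3, and its Smith normal form has invariant factors (1,1,1).

Computing H_k = (kernel of ∂_k) / (image of ∂_{k+1}):

  H_0: rank C_0 − rank ∂_1 = 4 − 3 = 1, and the invariant factors of ∂_1 are all 1, so H_0 = Z.
  H_1: rank ker ∂_1 − rank ∂_2 = (6 − 3) − 3 = 0, and the invariant factors of ∂_2 are all 1, so H_1 = 0.
  H_2: rank ker ∂_2 − rank ∂_3 = (4 − 3) − 0 = 1, and there is no ∂_3, so H_2 = Z.

H_0 = Z,  H_1 = 0,  H_2 = Z.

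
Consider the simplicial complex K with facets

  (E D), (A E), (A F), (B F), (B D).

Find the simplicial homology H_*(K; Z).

H_0 = Z,  H_1 = Z.

K has 5 vertices, 5 edges.
rank ∂_0 = 0, rank ∂_1 = 4 ⇒ b_0 = 5 − 0 − 4 = 1; all invariant factors of ∂_1 are 1 so no torsion. So H_0 = Z.
rank ∂_1 = 4, rank ∂_2 = 0 ⇒ b_1 = 5 − 4 − 0 = 1. So H_1 = Z.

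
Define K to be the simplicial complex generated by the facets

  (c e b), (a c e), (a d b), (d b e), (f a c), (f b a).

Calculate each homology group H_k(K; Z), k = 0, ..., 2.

Take the total order a < b < c < d < e < f on the vertex set. Then K (dimension 2) consists of the simplices:

  0-simplices (6): a, b, c, d, e, f
  1-simplices (12): ab, ac, ad, ae, af, bc, bd, be, bf, ce, cf, de
  2-simplices (6): abd, abf, ace, acf, bce, bde

so the chain groups are C_0 ≅ Z^6, C_1 ≅ Z^12, C_2 ≅ Z^6.

∂_1: C_1 → C_0 maps an edge to its endpoints' difference, ∂[p,q] = q − p. For instance
  ∂ae = e − a.
The 6×12 boundary matrix has rank 5 and Smith normal form diag(1,1,1,1,1).

The boundary map ∂_2: C_2 → C_1 acts by ∂[p,q,r] = [q,r] − [p,r] + [p,q]. For instance
  ∂ace = ce − ae + ac,
  ∂abf = bf − af + ab.
The 12×6 boundary matrix has rank 6 and Smith normal form diag(1,1,1,1,1,1).

From H_k ≅ ker(∂_k) / im(∂_{k+1}) we obtain:

  H_0: rank C_0 − rank ∂_1 = 6 − 5 = 1, and the invariant factors of ∂_1 are all 1, so H_0 ≅ Z.
  H_1: rank ker ∂_1 − rank ∂_2 = (12 − 5) − 6 = 1, and the invariant factors of ∂_2 are all 1, so H_1 ≅ Z.
  H_2: rank ker ∂_2 − rank ∂_3 = (6 − 6) − 0 = 0, and there is no ∂_3, so H_2 ≅ 0.

H_0 ≅ Z,  H_1 ≅ Z,  H_2 = 0.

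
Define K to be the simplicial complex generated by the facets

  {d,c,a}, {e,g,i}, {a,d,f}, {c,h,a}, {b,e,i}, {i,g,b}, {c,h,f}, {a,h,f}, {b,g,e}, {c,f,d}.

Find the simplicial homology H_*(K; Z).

H_0 ≅ Z^2,  H_1 = 0,  H_2 ≅ Z^2.

Fix the vertex order a < b < c < d < e < f < g < h < i and write every simplex with vertices in increasing order. Then dim K = 2 and the simplices of K are:

  0-simplices (9): a, b, c, d, e, f, g, h, i
  1-simplices (15): ac, ad, af, ah, be, bg, bi, cd, cf, ch, df, eg, ei, fh, gi
  2-simplices (10): acd, ach, adf, afh, beg, bei, bgi, cdf, cfh, egi

so the chain groups are C_0 ≅ Z^9, C_1 ≅ Z^15, C_2 ≅ Z^10.

Boundary ∂_1: C_1 → C_0 is given by ∂[p,q] = [q] − [p]. For instance
  ∂fh = h − f.
This gives a 9×15 integer matrix of rank 7; reducing to Smith normal form yields diagonal entries (1,1,1,1,1,1,1).

∂_2: C_2 → C_1 sends each 2-simplex [p,q,r] to [q,r] − [p,r] + [p,q]. For instance
  ∂adf = df − af + ad,
  ∂cdf = df − cf + cd.
This gives a 15×10 integer matrix of rank 8; reducing to Smith normal form yields diagonal entries (1,1,1,1,1,1,1,1).

Reading off H_k = ker ∂_k / im ∂_{k+1}:

  H_0: rank C_0 − rank ∂_1 = 9 − 7 = 2, and the invariant factors of ∂_1 are all 1, so H_0 ≅ Z^2.
  H_1: rank ker ∂_1 − rank ∂_2 = (15 − 7) − 8 = 0, and the invariant factors of ∂_2 are all 1, so H_1 ≅ 0.
  H_2: rank ker ∂_2 − rank ∂_3 = (10 − 8) − 0 = 2, and there is no ∂_3, so H_2 ≅ Z^2.

As a check, the Euler characteristic is 9 − 15 + 10 = 4, which agrees with 2 − 0 + 2 = 4.
(K is a triangulation of the disjoint union of the 2-sphere S^2 and the 2-sphere S^2.)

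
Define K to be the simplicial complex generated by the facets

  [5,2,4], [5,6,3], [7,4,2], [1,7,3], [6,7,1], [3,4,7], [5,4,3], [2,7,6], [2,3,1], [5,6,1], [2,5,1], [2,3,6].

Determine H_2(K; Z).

H_2 = 0.

K has 7 vertices, 18 edges, 12 triangles.
rank ∂_2 = 12, rank ∂_3 = 0 ⇒ b_2 = 12 − 12 − 0 = 0. So H_2 ≅ 0.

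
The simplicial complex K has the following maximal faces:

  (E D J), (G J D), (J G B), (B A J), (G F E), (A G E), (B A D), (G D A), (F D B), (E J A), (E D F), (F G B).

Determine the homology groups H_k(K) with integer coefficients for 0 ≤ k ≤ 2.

Take the total order A < B < D < E < F < G < J on the vertex set. Then K (dimension 2) consists of the simplices:

  0-simplices (7): A, B, D, E, F, G, J
  1-simplices (18): AB, AD, AE, AG, AJ, BD, BF, BG, BJ, DE, DF, DG, DJ, EF, EG, EJ, FG, GJ
  2-simplices (12): ABD, ABJ, ADG, AEG, AEJ, BDF, BFG, BGJ, DEF, DEJ, DGJ, EFG

so the chain groups are C_0 ≅ Z^7, C_1 ≅ Z^18, C_2 ≅ Z^12.

∂_1: C_1 → C_0 is given by ∂[p,q] = [q] − [p].
The 7×18 boundary matrix has rank 6 and Smith normal form diag(1,1,1,1,1,1).

∂_2: C_2 → C_1 sends each 2-simplex [p,q,r] to [q,r] − [p,r] + [p,q]. For instance
  ∂ADG = DG − AG + AD,
  ∂AEJ = EJ − AJ + AE.
The resulting 18×12 matrix has rank 12, and its Smith normal form has invariant factors (1,1,1,1,1,1,1,1,1,1,1,2).

Now H_k = ker ∂_k / im ∂_{k+1}, so:

  H_0: rank C_0 − rank ∂_1 = 7 − 6 = 1, and the invariant factors of ∂_1 are all 1, so H_0 ≅ Z.
  H_1: rank ker ∂_1 − rank ∂_2 = (18 − 6) − 12 = 0, and ∂_2 has invariant factor 2 > 1, so H_1 ≅ Z_2.
  H_2: rank ker ∂_2 − rank ∂_3 = (12 − 12) − 0 = 0, and there is no ∂_3, so H_2 ≅ 0.

As a check, the Euler characteristic is 7 − 18 + 12 = 1, which agrees with 1 − 0 + 0 = 1.

H_0 ≅ Z,  H_1 ≅ Z_2,  H_2 = 0.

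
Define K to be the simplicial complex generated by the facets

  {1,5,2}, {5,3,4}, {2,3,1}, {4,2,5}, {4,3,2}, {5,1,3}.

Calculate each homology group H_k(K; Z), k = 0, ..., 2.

K has 5 vertices, 9 edges, 6 triangles.
rank ∂_0 = 0, rank ∂_1 = 4 ⇒ b_0 = 5 − 0 − 4 = 1; all invariant factors of ∂_1 are 1 so no torsion. So H_0 = Z.
rank ∂_1 = 4, rank ∂_2 = 5 ⇒ b_1 = 9 − 4 − 5 = 0; all invariant factors of ∂_2 are 1 so no torsion. So H_1 = 0.
rank ∂_2 = 5, rank ∂_3 = 0 ⇒ b_2 = 6 − 5 − 0 = 1. So H_2 = Z.

H_0 = Z,  H_1 = 0,  H_2 = Z.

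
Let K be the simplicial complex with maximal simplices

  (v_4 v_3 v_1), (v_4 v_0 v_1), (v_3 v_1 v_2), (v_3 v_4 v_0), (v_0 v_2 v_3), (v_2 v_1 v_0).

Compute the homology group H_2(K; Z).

Order the vertices as v_0 < v_1 < v_2 < v_3 < v_4. Listing each simplex with vertices in this order, K has dimension 2 with simplices:

  0-simplices (5): [v_0], [v_1], [v_2], [v_3], [v_4]
  1-simplices (9): [v_0,v_1], [v_0,v_2], [v_0,v_3], [v_0,v_4], [v_1,v_2], [v_1,v_3], [v_1,v_4], [v_2,v_3], [v_3,v_4]
  2-simplices (6): [v_0,v_1,v_2], [v_0,v_1,v_4], [v_0,v_2,v_3], [v_0,v_3,v_4], [v_1,v_2,v_3], [v_1,v_3,v_4]

giving chain groups C_0 ≅ Z^5, C_1 ≅ Z^9, C_2 ≅ Z^6.

Boundary ∂_1: C_1 → C_0 is given by ∂[p,q] = [q] − [p]. For instance
  ∂[v_2,v_3] = [v_3] − [v_2].
The 5×9 boundary matrix has rank 4 and Smith normal form diag(1,1,1,1).

Boundary ∂_2: C_2 → C_1 sends each 2-simplex [p,q,r] to [q,r] − [p,r] + [p,q]. For instance
  ∂[v_0,v_3,v_4] = [v_3,v_4] − [v_0,v_4] + [v_0,v_3],
  ∂[v_0,v_1,v_2] = [v_1,v_2] − [v_0,v_2] + [v_0,v_1].
The 9×6 boundary matrix has rank 5 and Smith normal form diag(1,1,1,1,1).

Now H_k = ker ∂_k / im ∂_{k+1}, so:

  H_2: rank ker ∂_2 − rank ∂_3 = (6 − 5) − 0 = 1, and there is no ∂_3, so H_2 ≅ Z.

H_2 = Z.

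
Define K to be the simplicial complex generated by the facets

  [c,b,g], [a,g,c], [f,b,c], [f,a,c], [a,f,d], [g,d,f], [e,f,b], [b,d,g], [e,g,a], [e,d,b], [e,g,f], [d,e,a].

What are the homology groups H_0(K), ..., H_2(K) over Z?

Fix the vertex order a < b < c < d < e < f < g and write every simplex with vertices in increasing order. Then dim K = 2 and the simplices of K are:

  0-simplices (7): a, b, c, d, e, f, g
  1-simplices (18): ac, ad, ae, af, ag, bc, bd, be, bf, bg, cf, cg, de, df, dg, ef, eg, fg
  2-simplices (12): acf, acg, ade, adf, aeg, bcf, bcg, bde, bdg, bef, dfg, efg

so the chain groups are C_0 ≅ Z^7, C_1 ≅ Z^18, C_2 ≅ Z^12.

∂_1: C_1 → C_0 sends each edge [p,q] (with p < q) to q − p. For instance
  ∂bf = f − b.
The resulting 7×18 matrix has rank 6, and its Smith normal form has invariant factors (1,1,1,1,1,1).

The boundary map ∂_2: C_2 → C_1 sends each 2-simplex [p,q,r] to [q,r] − [p,r] + [p,q]. For instance
  ∂adf = df − af + ad,
  ∂aeg = eg − ag + ae.
The 18×12 boundary matrix has rank 12 and Smith normal form diag(1,1,1,1,1,1,1,1,1,1,1,2).

Reading off H_k = ker ∂_k / im ∂_{k+1}:

  H_0: rank C_0 − rank ∂_1 = 7 − 6 = 1, and the invariant factors of ∂_1 are all 1, so H_0 ≅ Z.
  H_1: rank ker ∂_1 − rank ∂_2 = (18 − 6) − 12 = 0, and ∂_2 has invariant factor 2 > 1, so H_1 ≅ Z/2Z.
  H_2: rank ker ∂_2 − rank ∂_3 = (12 − 12) − 0 = 0, and there is no ∂_3, so H_2 ≅ 0.

H_0 = Z,  H_1 = Z/2Z,  H_2 = 0.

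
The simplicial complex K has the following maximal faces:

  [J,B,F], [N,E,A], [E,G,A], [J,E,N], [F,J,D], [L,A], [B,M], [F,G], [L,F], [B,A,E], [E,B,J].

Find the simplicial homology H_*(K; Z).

Fix the vertex order A < B < D < E < F < G < J < L < M < N and write every simplex with vertices in increasing order. Then dim K = 2 and the simplices of K are:

  0-simplices (10): A, B, D, E, F, G, J, L, M, N
  1-simplices (18): AB, AE, AG, AL, AN, BE, BF, BJ, BM, DF, DJ, EG, EJ, EN, FG, FJ, FL, JN
  2-simplices (7): ABE, AEG, AEN, BEJ, BFJ, DFJ, EJN

giving chain groups C_0 ≅ Z^10, C_1 ≅ Z^18, C_2 ≅ Z^7.

Boundary ∂_1: C_1 → C_0 is given by ∂[p,q] = [q] − [p]. For instance
  ∂BJ = J − B.
The resulting 10×18 matrix has rank 9, and its Smith normal form has invariant factors (1,1,1,1,1,1,1,1,1).

Boundary ∂_2: C_2 → C_1 acts by ∂[p,q,r] = [q,r] − [p,r] + [p,q]. For instance
  ∂EJN = JN − EN + EJ,
  ∂ABE = BE − AE + AB.
As a 18×7 matrix over Z this has rank 7, with invariant factors (1,1,1,1,1,1,1).

Computing H_k = (kernel of ∂_k) / (image of ∂_{k+1}):

  H_0: rank C_0 − rank ∂_1 = 10 − 9 = 1, and the invariant factors of ∂_1 are all 1, so H_0 = Z.
  H_1: rank ker ∂_1 − rank ∂_2 = (18 − 9) − 7 = 2, and the invariant factors of ∂_2 are all 1, so H_1 = Z^2.
  H_2: rank ker ∂_2 − rank ∂_3 = (7 − 7) − 0 = 0, and there is no ∂_3, so H_2 = 0.

H_0 = Z,  H_1 = Z^2,  H_2 = 0.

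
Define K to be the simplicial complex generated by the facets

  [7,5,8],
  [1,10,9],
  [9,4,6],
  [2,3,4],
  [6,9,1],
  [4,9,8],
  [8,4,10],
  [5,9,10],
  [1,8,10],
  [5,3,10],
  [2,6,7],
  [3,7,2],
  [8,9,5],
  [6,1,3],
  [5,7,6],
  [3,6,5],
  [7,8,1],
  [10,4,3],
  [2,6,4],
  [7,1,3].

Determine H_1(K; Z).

H_1 = Z ⊕ Z/2.

K has 10 vertices, 30 edges, 20 triangles.
rank ∂_1 = 9, rank ∂_2 = 20 ⇒ b_1 = 30 − 9 − 20 = 1; ∂_2 has invariant factor(s) [2] giving torsion. So H_1 ≅ Z ⊕ Z/2.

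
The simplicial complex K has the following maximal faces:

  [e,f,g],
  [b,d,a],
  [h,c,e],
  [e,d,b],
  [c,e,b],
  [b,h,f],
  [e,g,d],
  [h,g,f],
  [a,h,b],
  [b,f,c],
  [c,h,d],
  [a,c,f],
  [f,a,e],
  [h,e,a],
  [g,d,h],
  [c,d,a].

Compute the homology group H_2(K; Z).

H_2 ≅ Z.

Take the total order a < b < c < d < e < f < g < h on the vertex set. Then K (dimension 2) consists of the simplices:

  0-simplices (8): a, b, c, d, e, f, g, h
  1-simplices (24): ab, ac, ad, ae, af, ah, bc, bd, be, bf, bh, cd, ce, cf, ch, de, dg, dh, ef, eg, eh, fg, fh, gh
  2-simplices (16): abd, abh, acd, acf, aef, aeh, bce, bcf, bde, bfh, cdh, ceh, deg, dgh, efg, fgh

Hence C_0 ≅ Z^8, C_1 ≅ Z^24, C_2 ≅ Z^16.

Boundary ∂_1: C_1 → C_0 is given by ∂[p,q] = [q] − [p].
This gives a 8×24 integer matrix of rank 7; reducing to Smith normal form yields diagonal entries (1,1,1,1,1,1,1).

Boundary ∂_2: C_2 → C_1 maps a triangle to the signed sum of its edges. For instance
  ∂abd = bd − ad + ab,
  ∂acd = cd − ad + ac.
The resulting 24×16 matrix has rank 15, and its Smith normal form has invariant factors (1,1,1,1,1,1,1,1,1,1,1,1,1,1,1).

Computing H_k = (kernel of ∂_k) / (image of ∂_{k+1}):

  H_2: rank ker ∂_2 − rank ∂_3 = (16 − 15) − 0 = 1, and there is no ∂_3, so H_2 = Z.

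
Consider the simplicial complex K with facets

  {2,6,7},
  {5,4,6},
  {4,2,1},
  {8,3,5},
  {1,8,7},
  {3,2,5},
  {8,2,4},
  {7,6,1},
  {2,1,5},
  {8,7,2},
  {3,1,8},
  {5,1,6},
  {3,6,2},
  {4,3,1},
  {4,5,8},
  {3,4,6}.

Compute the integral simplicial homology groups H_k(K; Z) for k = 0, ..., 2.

H_0 = Z,  H_1 = Z^2,  H_2 = Z.

Order the vertices as 1 < 2 < 3 < 4 < 5 < 6 < 7 < 8. Listing each simplex with vertices in this order, K has dimension 2 with simplices:

  0-simplices (8): [1], [2], [3], [4], [5], [6], [7], [8]
  1-simplices (24): (24 of them)
  2-simplices (16): [1,2,4], [1,2,5], [1,3,4], [1,3,8], [1,5,6], [1,6,7], [1,7,8], [2,3,5], [2,3,6], [2,4,8], [2,6,7], [2,7,8], [3,4,6], [3,5,8], [4,5,6], [4,5,8]

Hence C_0 ≅ Z^8, C_1 ≅ Z^24, C_2 ≅ Z^16.

Boundary ∂_1: C_1 → C_0 is given by ∂[p,q] = [q] − [p]. For instance
  ∂[4,8] = [8] − [4].
As a 8×24 matrix over Z this has rank 7, with invariant factors (1,1,1,1,1,1,1).

∂_2: C_2 → C_1 sends each 2-simplex [p,q,r] to [q,r] − [p,r] + [p,q]. For instance
  ∂[1,3,8] = [3,8] − [1,8] + [1,3],
  ∂[2,7,8] = [7,8] − [2,8] + [2,7].
As a 24×16 matrix over Z this has rank 15, with invariant factors (1,1,1,1,1,1,1,1,1,1,1,1,1,1,1).

Now H_k = ker ∂_k / im ∂_{k+1}, so:

  H_0: rank C_0 − rank ∂_1 = 8 − 7 = 1, and the invariant factors of ∂_1 are all 1, so H_0 ≅ Z.
  H_1: rank ker ∂_1 − rank ∂_2 = (24 − 7) − 15 = 2, and the invariant factors of ∂_2 are all 1, so H_1 ≅ Z^2.
  H_2: rank ker ∂_2 − rank ∂_3 = (16 − 15) − 0 = 1, and there is no ∂_3, so H_2 ≅ Z.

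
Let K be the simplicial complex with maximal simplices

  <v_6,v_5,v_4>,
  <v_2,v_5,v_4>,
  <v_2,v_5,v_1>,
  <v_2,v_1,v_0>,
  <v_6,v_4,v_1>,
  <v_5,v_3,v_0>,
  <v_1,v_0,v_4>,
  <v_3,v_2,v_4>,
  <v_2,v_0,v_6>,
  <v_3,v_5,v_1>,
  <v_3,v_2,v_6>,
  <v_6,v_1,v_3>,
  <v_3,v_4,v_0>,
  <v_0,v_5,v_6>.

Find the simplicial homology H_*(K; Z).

Order the vertices as v_0 < v_1 < v_2 < v_3 < v_4 < v_5 < v_6. Listing each simplex with vertices in this order, K has dimension 2 with simplices:

  0-simplices (7): [v_0], [v_1], [v_2], [v_3], [v_4], [v_5], [v_6]
  1-simplices (21): (21 of them)
  2-simplices (14): (14 of them)

giving chain groups C_0 ≅ Z^7, C_1 ≅ Z^21, C_2 ≅ Z^14.

The boundary map ∂_1: C_1 → C_0 sends each edge [p,q] (with p < q) to q − p.
This gives a 7×21 integer matrix of rank 6; reducing to Smith normal form yields diagonal entries (1,1,1,1,1,1).

The boundary map ∂_2: C_2 → C_1 sends each 2-simplex [p,q,r] to [q,r] − [p,r] + [p,q]. For instance
  ∂[v_0,v_1,v_4] = [v_1,v_4] − [v_0,v_4] + [v_0,v_1],
  ∂[v_2,v_3,v_6] = [v_3,v_6] − [v_2,v_6] + [v_2,v_3].
The resulting 21×14 matrix has rank 13, and its Smith normal form has invariant factors (1,1,1,1,1,1,1,1,1,1,1,1,1).

Now H_k = ker ∂_k / im ∂_{k+1}, so:

  H_0: rank C_0 − rank ∂_1 = 7 − 6 = 1, and the invariant factors of ∂_1 are all 1, so H_0 ≅ Z.
  H_1: rank ker ∂_1 − rank ∂_2 = (21 − 6) − 13 = 2, and the invariant factors of ∂_2 are all 1, so H_1 ≅ Z^2.
  H_2: rank ker ∂_2 − rank ∂_3 = (14 − 13) − 0 = 1, and there is no ∂_3, so H_2 ≅ Z.

(K is a triangulation of the torus T^2.)

H_0 = Z,  H_1 = Z^2,  H_2 = Z.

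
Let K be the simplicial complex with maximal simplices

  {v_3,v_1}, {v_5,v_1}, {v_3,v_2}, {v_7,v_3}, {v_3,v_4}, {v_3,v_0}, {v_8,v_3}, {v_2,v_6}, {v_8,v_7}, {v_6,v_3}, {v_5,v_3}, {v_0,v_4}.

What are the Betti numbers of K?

Fix the vertex order v_0 < v_1 < v_2 < v_3 < v_4 < v_5 < v_6 < v_7 < v_8 and write every simplex with vertices in increasing order. Then dim K = 1 and the simplices of K are:

  0-simplices (9): [v_0], [v_1], [v_2], [v_3], [v_4], [v_5], [v_6], [v_7], [v_8]
  1-simplices (12): [v_0,v_3], [v_0,v_4], [v_1,v_3], [v_1,v_5], [v_2,v_3], [v_2,v_6], [v_3,v_4], [v_3,v_5], [v_3,v_6], [v_3,v_7], [v_3,v_8], [v_7,v_8]

Hence C_0 ≅ Z^9, C_1 ≅ Z^12.

Boundary ∂_1: C_1 → C_0 maps an edge to its endpoints' difference, ∂[p,q] = q − p. For instance
  ∂[v_3,v_7] = [v_7] − [v_3].
As a 9×12 matrix over Z this has rank 8, with invariant factors (1,1,1,1,1,1,1,1).

Computing H_k = (kernel of ∂_k) / (image of ∂_{k+1}):

  H_0: rank C_0 − rank ∂_1 = 9 − 8 = 1, and the invariant factors of ∂_1 are all 1, so H_0 ≅ Z.
  H_1: rank ker ∂_1 − rank ∂_2 = (12 − 8) − 0 = 4, and there is no ∂_2, so H_1 ≅ Z^4.

Hence the Betti numbers are b_0 = 1, b_1 = 4.

b_0 = 1, b_1 = 4.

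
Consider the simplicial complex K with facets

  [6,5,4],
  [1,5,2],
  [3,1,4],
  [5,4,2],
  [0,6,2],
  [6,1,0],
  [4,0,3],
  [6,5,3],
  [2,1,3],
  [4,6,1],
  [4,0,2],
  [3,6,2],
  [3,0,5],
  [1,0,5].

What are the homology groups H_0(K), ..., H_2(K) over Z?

Order the vertices as 0 < 1 < 2 < 3 < 4 < 5 < 6. Listing each simplex with vertices in this order, K has dimension 2 with simplices:

  0-simplices (7): [0], [1], [2], [3], [4], [5], [6]
  1-simplices (21): [0,1], [0,2], [0,3], [0,4], [0,5], [0,6], [1,2], [1,3], [1,4], [1,5], [1,6], [2,3], [2,4], [2,5], [2,6], [3,4], [3,5], [3,6], [4,5], [4,6], [5,6]
  2-simplices (14): [0,1,5], [0,1,6], [0,2,4], [0,2,6], [0,3,4], [0,3,5], [1,2,3], [1,2,5], [1,3,4], [1,4,6], [2,3,6], [2,4,5], [3,5,6], [4,5,6]

Hence C_0 ≅ Z^7, C_1 ≅ Z^21, C_2 ≅ Z^14.

Boundary ∂_1: C_1 → C_0 sends each edge [p,q] (with p < q) to q − p. For instance
  ∂[0,6] = [6] − [0].
The resulting 7×21 matrix has rank 6, and its Smith normal form has invariant factors (1,1,1,1,1,1).

∂_2: C_2 → C_1 acts by ∂[p,q,r] = [q,r] − [p,r] + [p,q]. For instance
  ∂[0,2,4] = [2,4] − [0,4] + [0,2],
  ∂[4,5,6] = [5,6] − [4,6] + [4,5].
The 21×14 boundary matrix has rank 13 and Smith normal form diag(1,1,1,1,1,1,1,1,1,1,1,1,1).

From H_k ≅ ker(∂_k) / im(∂_{k+1}) we obtain:

  H_0: rank C_0 − rank ∂_1 = 7 − 6 = 1, and the invariant factors of ∂_1 are all 1, so H_0 = Z.
  H_1: rank ker ∂_1 − rank ∂_2 = (21 − 6) − 13 = 2, and the invariant factors of ∂_2 are all 1, so H_1 = Z^2.
  H_2: rank ker ∂_2 − rank ∂_3 = (14 − 13) − 0 = 1, and there is no ∂_3, so H_2 = Z.

H_0 = Z,  H_1 = Z^2,  H_2 = Z.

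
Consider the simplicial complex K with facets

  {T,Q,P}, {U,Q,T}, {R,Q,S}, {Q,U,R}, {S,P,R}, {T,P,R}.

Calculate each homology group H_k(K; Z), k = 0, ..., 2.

H_0 = Z,  H_1 = Z,  H_2 = 0.

Take the total order P < Q < R < S < T < U on the vertex set. Then K (dimension 2) consists of the simplices:

  0-simplices (6): P, Q, R, S, T, U
  1-simplices (12): PQ, PR, PS, PT, QR, QS, QT, QU, RS, RT, RU, TU
  2-simplices (6): PQT, PRS, PRT, QRS, QRU, QTU

Hence C_0 ≅ Z^6, C_1 ≅ Z^12, C_2 ≅ Z^6.

Boundary ∂_1: C_1 → C_0 is given by ∂[p,q] = [q] − [p]. For instance
  ∂QR = R − Q.
As a 6×12 matrix over Z this has rank 5, with invariant factors (1,1,1,1,1).

The boundary map ∂_2: C_2 → C_1 sends each 2-simplex [p,q,r] to [q,r] − [p,r] + [p,q]. For instance
  ∂QRS = RS − QS + QR,
  ∂PQT = QT − PT + PQ.
The 12×6 boundary matrix has rank 6 and Smith normal form diag(1,1,1,1,1,1).

Computing H_k = (kernel of ∂_k) / (image of ∂_{k+1}):

  H_0: rank C_0 − rank ∂_1 = 6 − 5 = 1, and the invariant factors of ∂_1 are all 1, so H_0 = Z.
  H_1: rank ker ∂_1 − rank ∂_2 = (12 − 5) − 6 = 1, and the invariant factors of ∂_2 are all 1, so H_1 = Z.
  H_2: rank ker ∂_2 − rank ∂_3 = (6 − 6) − 0 = 0, and there is no ∂_3, so H_2 = 0.

As a check, the Euler characteristic is 6 − 12 + 6 = 0, which agrees with 1 − 1 + 0 = 0.
(K is a triangulation of the cylinder S^1 x I.)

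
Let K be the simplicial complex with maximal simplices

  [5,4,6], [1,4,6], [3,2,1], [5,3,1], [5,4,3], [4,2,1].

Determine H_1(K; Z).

H_1 ≅ Z.

Fix the vertex order 1 < 2 < 3 < 4 < 5 < 6 and write every simplex with vertices in increasing order. Then dim K = 2 and the simplices of K are:

  0-simplices (6): [1], [2], [3], [4], [5], [6]
  1-simplices (12): [1,2], [1,3], [1,4], [1,5], [1,6], [2,3], [2,4], [3,4], [3,5], [4,5], [4,6], [5,6]
  2-simplices (6): [1,2,3], [1,2,4], [1,3,5], [1,4,6], [3,4,5], [4,5,6]

Hence C_0 ≅ Z^6, C_1 ≅ Z^12, C_2 ≅ Z^6.

The boundary map ∂_1: C_1 → C_0 sends each edge [p,q] (with p < q) to q − p.
The resulting 6×12 matrix has rank 5, and its Smith normal form has invariant factors (1,1,1,1,1).

The boundary map ∂_2: C_2 → C_1 maps a triangle to the signed sum of its edges. For instance
  ∂[1,3,5] = [3,5] − [1,5] + [1,3],
  ∂[1,2,4] = [2,4] − [1,4] + [1,2].
This gives a 12×6 integer matrix of rank 6; reducing to Smith normal form yields diagonal entries (1,1,1,1,1,1).

Reading off H_k = ker ∂_k / im ∂_{k+1}:

  H_1: rank ker ∂_1 − rank ∂_2 = (12 − 5) − 6 = 1, and the invariant factors of ∂_2 are all 1, so H_1 = Z.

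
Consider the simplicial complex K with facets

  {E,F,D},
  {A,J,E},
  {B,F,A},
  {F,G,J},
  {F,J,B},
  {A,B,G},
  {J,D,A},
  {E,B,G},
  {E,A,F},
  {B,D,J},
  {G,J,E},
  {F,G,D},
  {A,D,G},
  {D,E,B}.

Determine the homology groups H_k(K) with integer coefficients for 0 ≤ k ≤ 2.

H_0 = Z,  H_1 = Z^2,  H_2 = Z.

We work with the vertex ordering A < B < D < E < F < G < J. The simplices of K, each written with vertices in increasing order, are:

  0-simplices (7): A, B, D, E, F, G, J
  1-simplices (21): AB, AD, AE, AF, AG, AJ, BD, BE, BF, BG, BJ, DE, DF, DG, DJ, EF, EG, EJ, FG, FJ, GJ
  2-simplices (14): ABF, ABG, ADG, ADJ, AEF, AEJ, BDE, BDJ, BEG, BFJ, DEF, DFG, EGJ, FGJ

giving chain groups C_0 ≅ Z^7, C_1 ≅ Z^21, C_2 ≅ Z^14.

The boundary map ∂_1: C_1 → C_0 maps an edge to its endpoints' difference, ∂[p,q] = q − p.
The 7×21 boundary matrix has rank 6 and Smith normal form diag(1,1,1,1,1,1).

Boundary ∂_2: C_2 → C_1 maps a triangle to the signed sum of its edges. For instance
  ∂AEJ = EJ − AJ + AE,
  ∂BDE = DE − BE + BD.
The resulting 21×14 matrix has rank 13, and its Smith normal form has invariant factors (1,1,1,1,1,1,1,1,1,1,1,1,1).

Computing H_k = (kernel of ∂_k) / (image of ∂_{k+1}):

  H_0: rank C_0 − rank ∂_1 = 7 − 6 = 1, and the invariant factors of ∂_1 are all 1, so H_0 = Z.
  H_1: rank ker ∂_1 − rank ∂_2 = (21 − 6) − 13 = 2, and the invariant factors of ∂_2 are all 1, so H_1 = Z^2.
  H_2: rank ker ∂_2 − rank ∂_3 = (14 − 13) − 0 = 1, and there is no ∂_3, so H_2 = Z.

As a check, the Euler characteristic is 7 − 21 + 14 = 0, which agrees with 1 − 2 + 1 = 0.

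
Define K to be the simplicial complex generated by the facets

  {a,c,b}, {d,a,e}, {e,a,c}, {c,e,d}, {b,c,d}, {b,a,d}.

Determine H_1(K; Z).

We work with the vertex ordering a < b < c < d < e. The simplices of K, each written with vertices in increasing order, are:

  0-simplices (5): a, b, c, d, e
  1-simplices (9): ab, ac, ad, ae, bc, bd, cd, ce, de
  2-simplices (6): abc, abd, ace, ade, bcd, cde

giving chain groups C_0 ≅ Z^5, C_1 ≅ Z^9, C_2 ≅ Z^6.

∂_1: C_1 → C_0 sends each edge [p,q] (with p < q) to q − p. For instance
  ∂cd = d − c.
As a 5×9 matrix over Z this has rank 4, with invariant factors (1,1,1,1).

The boundary map ∂_2: C_2 → C_1 acts by ∂[p,q,r] = [q,r] − [p,r] + [p,q]. For instance
  ∂abd = bd − ad + ab,
  ∂cde = de − ce + cd.
This gives a 9×6 integer matrix of rank 5; reducing to Smith normal form yields diagonal entries (1,1,1,1,1).

From H_k ≅ ker(∂_k) / im(∂_{k+1}) we obtain:

  H_1: rank ker ∂_1 − rank ∂_2 = (9 − 4) − 5 = 0, and the invariant factors of ∂_2 are all 1, so H_1 = 0.

H_1 = 0.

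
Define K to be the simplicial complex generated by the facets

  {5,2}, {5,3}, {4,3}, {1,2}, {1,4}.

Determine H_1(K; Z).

H_1 = Z.

Take the total order 1 < 2 < 3 < 4 < 5 on the vertex set. Then K (dimension 1) consists of the simplices:

  0-simplices (5): [1], [2], [3], [4], [5]
  1-simplices (5): [1,2], [1,4], [2,5], [3,4], [3,5]

so the chain groups are C_0 ≅ Z^5, C_1 ≅ Z^5.

Boundary ∂_1: C_1 → C_0 maps an edge to its endpoints' difference, ∂[p,q] = q − p. For instance
  ∂[3,4] = [4] − [3].
The resulting 5×5 matrix has rank 4, and its Smith normal form has invariant factors (1,1,1,1).

Reading off H_k = ker ∂_k / im ∂_{k+1}:

  H_1: rank ker ∂_1 − rank ∂_2 = (5 − 4) − 0 = 1, and there is no ∂_2, so H_1 = Z.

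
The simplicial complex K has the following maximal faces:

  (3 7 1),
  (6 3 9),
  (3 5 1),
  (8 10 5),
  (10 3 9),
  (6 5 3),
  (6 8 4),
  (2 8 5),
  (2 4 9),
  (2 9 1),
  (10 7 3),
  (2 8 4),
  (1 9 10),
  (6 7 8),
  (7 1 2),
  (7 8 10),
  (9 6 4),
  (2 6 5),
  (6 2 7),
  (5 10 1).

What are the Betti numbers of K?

Fix the vertex order 1 < 2 < 3 < 4 < 5 < 6 < 7 < 8 < 9 < 10 and write every simplex with vertices in increasing order. Then dim K = 2 and the simplices of K are:

  0-simplices (10): [1], [2], [3], [4], [5], [6], [7], [8], [9], [10]
  1-simplices (30): (30 of them)
  2-simplices (20): (20 of them)

so the chain groups are C_0 ≅ Z^10, C_1 ≅ Z^30, C_2 ≅ Z^20.

Boundary ∂_1: C_1 → C_0 is given by ∂[p,q] = [q] − [p].
The resulting 10×30 matrix has rank 9, and its Smith normal form has invariant factors (1,1,1,1,1,1,1,1,1).

The boundary map ∂_2: C_2 → C_1 acts by ∂[p,q,r] = [q,r] − [p,r] + [p,q]. For instance
  ∂[3,6,9] = [6,9] − [3,9] + [3,6],
  ∂[3,5,6] = [5,6] − [3,6] + [3,5].
As a 30×20 matrix over Z this has rank 20, with invariant factors (1,1,1,1,1,1,1,1,1,1,1,1,1,1,1,1,1,1,1,2).

Computing H_k = (kernel of ∂_k) / (image of ∂_{k+1}):

  H_0: rank C_0 − rank ∂_1 = 10 − 9 = 1, and the invariant factors of ∂_1 are all 1, so H_0 = Z.
  H_1: rank ker ∂_1 − rank ∂_2 = (30 − 9) − 20 = 1, and ∂_2 has invariant factor 2 > 1, so H_1 = Z ⊕ Z_2.
  H_2: rank ker ∂_2 − rank ∂_3 = (20 − 20) − 0 = 0, and there is no ∂_3, so H_2 = 0.

As a check, the Euler characteristic is 10 − 30 + 20 = 0, which agrees with 1 − 1 + 0 = 0.

Hence the Betti numbers are b_0 = 1, b_1 = 1, b_2 = 0.

b_0 = 1, b_1 = 1, b_2 = 0.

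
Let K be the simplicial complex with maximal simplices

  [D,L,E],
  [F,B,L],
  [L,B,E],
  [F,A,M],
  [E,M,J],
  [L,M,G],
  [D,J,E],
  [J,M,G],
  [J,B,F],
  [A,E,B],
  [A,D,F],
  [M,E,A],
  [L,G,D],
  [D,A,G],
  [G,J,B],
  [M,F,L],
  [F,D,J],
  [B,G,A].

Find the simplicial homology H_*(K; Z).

H_0 = Z,  H_1 = Z^2,  H_2 = Z.

Take the total order A < B < D < E < F < G < J < L < M on the vertex set. Then K (dimension 2) consists of the simplices:

  0-simplices (9): A, B, D, E, F, G, J, L, M
  1-simplices (27): AB, AD, AE, AF, AG, AM, BE, BF, BG, BJ, BL, DE, DF, DG, DJ, DL, EJ, EL, EM, FJ, FL, FM, GJ, GL, GM, JM, LM
  2-simplices (18): ABE, ABG, ADF, ADG, AEM, AFM, BEL, BFJ, BFL, BGJ, DEJ, DEL, DFJ, DGL, EJM, FLM, GJM, GLM

giving chain groups C_0 ≅ Z^9, C_1 ≅ Z^27, C_2 ≅ Z^18.

∂_1: C_1 → C_0 is given by ∂[p,q] = [q] − [p]. For instance
  ∂FM = M − F.
The 9×27 boundary matrix has rank 8 and Smith normal form diag(1,1,1,1,1,1,1,1).

The boundary map ∂_2: C_2 → C_1 acts by ∂[p,q,r] = [q,r] − [p,r] + [p,q]. For instance
  ∂DGL = GL − DL + DG,
  ∂BGJ = GJ − BJ + BG.
This gives a 27×18 integer matrix of rank 17; reducing to Smith normal form yields diagonal entries (1,1,1,1,1,1,1,1,1,1,1,1,1,1,1,1,1).

Now H_k = ker ∂_k / im ∂_{k+1}, so:

  H_0: rank C_0 − rank ∂_1 = 9 − 8 = 1, and the invariant factors of ∂_1 are all 1, so H_0 ≅ Z.
  H_1: rank ker ∂_1 − rank ∂_2 = (27 − 8) − 17 = 2, and the invariant factors of ∂_2 are all 1, so H_1 ≅ Z^2.
  H_2: rank ker ∂_2 − rank ∂_3 = (18 − 17) − 0 = 1, and there is no ∂_3, so H_2 ≅ Z.

As a check, the Euler characteristic is 9 − 27 + 18 = 0, which agrees with 1 − 2 + 1 = 0.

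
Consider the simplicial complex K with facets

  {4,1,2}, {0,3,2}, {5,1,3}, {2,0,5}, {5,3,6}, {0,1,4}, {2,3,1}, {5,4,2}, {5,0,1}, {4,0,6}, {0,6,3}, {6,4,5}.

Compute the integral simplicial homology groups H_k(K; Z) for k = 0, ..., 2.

H_0 ≅ Z,  H_1 ≅ Z/2Z,  H_2 = 0.

We work with the vertex ordering 0 < 1 < 2 < 3 < 4 < 5 < 6. The simplices of K, each written with vertices in increasing order, are:

  0-simplices (7): [0], [1], [2], [3], [4], [5], [6]
  1-simplices (18): [0,1], [0,2], [0,3], [0,4], [0,5], [0,6], [1,2], [1,3], [1,4], [1,5], [2,3], [2,4], [2,5], [3,5], [3,6], [4,5], [4,6], [5,6]
  2-simplices (12): [0,1,4], [0,1,5], [0,2,3], [0,2,5], [0,3,6], [0,4,6], [1,2,3], [1,2,4], [1,3,5], [2,4,5], [3,5,6], [4,5,6]

Hence C_0 ≅ Z^7, C_1 ≅ Z^18, C_2 ≅ Z^12.

Boundary ∂_1: C_1 → C_0 maps an edge to its endpoints' difference, ∂[p,q] = q − p. For instance
  ∂[0,6] = [6] − [0].
The resulting 7×18 matrix has rank 6, and its Smith normal form has invariant factors (1,1,1,1,1,1).

∂_2: C_2 → C_1 acts by ∂[p,q,r] = [q,r] − [p,r] + [p,q]. For instance
  ∂[4,5,6] = [5,6] − [4,6] + [4,5],
  ∂[1,3,5] = [3,5] − [1,5] + [1,3].
This gives a 18×12 integer matrix of rank 12; reducing to Smith normal form yields diagonal entries (1,1,1,1,1,1,1,1,1,1,1,2).

Computing H_k = (kernel of ∂_k) / (image of ∂_{k+1}):

  H_0: rank C_0 − rank ∂_1 = 7 − 6 = 1, and the invariant factors of ∂_1 are all 1, so H_0 ≅ Z.
  H_1: rank ker ∂_1 − rank ∂_2 = (18 − 6) − 12 = 0, and ∂_2 has invariant factor 2 > 1, so H_1 ≅ Z/2Z.
  H_2: rank ker ∂_2 − rank ∂_3 = (12 − 12) − 0 = 0, and there is no ∂_3, so H_2 ≅ 0.

(K is a triangulation of the real projective plane RP^2.)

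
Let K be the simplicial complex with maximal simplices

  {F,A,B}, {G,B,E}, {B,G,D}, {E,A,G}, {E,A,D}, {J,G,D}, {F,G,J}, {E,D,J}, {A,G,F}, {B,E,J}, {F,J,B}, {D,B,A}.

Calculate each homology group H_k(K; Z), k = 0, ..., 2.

K has 7 vertices, 18 edges, 12 triangles.
rank ∂_0 = 0, rank ∂_1 = 6 ⇒ b_0 = 7 − 0 − 6 = 1; all invariant factors of ∂_1 are 1 so no torsion. So H_0 ≅ Z.
rank ∂_1 = 6, rank ∂_2 = 12 ⇒ b_1 = 18 − 6 − 12 = 0; ∂_2 has invariant factor(s) [2] giving torsion. So H_1 ≅ Z/2.
rank ∂_2 = 12, rank ∂_3 = 0 ⇒ b_2 = 12 − 12 − 0 = 0. So H_2 ≅ 0.

H_0 = Z,  H_1 = Z/2,  H_2 = 0.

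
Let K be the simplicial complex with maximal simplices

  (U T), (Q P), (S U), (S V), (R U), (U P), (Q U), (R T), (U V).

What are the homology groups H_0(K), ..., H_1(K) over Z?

H_0 ≅ Z,  H_1 ≅ Z^3.

Take the total order P < Q < R < S < T < U < V on the vertex set. Then K (dimension 1) consists of the simplices:

  0-simplices (7): P, Q, R, S, T, U, V
  1-simplices (9): PQ, PU, QU, RT, RU, SU, SV, TU, UV

giving chain groups C_0 ≅ Z^7, C_1 ≅ Z^9.

The boundary map ∂_1: C_1 → C_0 is given by ∂[p,q] = [q] − [p]. For instance
  ∂PU = U − P.
As a 7×9 matrix over Z this has rank 6, with invariant factors (1,1,1,1,1,1).

Computing H_k = (kernel of ∂_k) / (image of ∂_{k+1}):

  H_0: rank C_0 − rank ∂_1 = 7 − 6 = 1, and the invariant factors of ∂_1 are all 1, so H_0 ≅ Z.
  H_1: rank ker ∂_1 − rank ∂_2 = (9 − 6) − 0 = 3, and there is no ∂_2, so H_1 ≅ Z^3.

As a check, the Euler characteristic is 7 − 9 = -2, which agrees with 1 − 3 = -2.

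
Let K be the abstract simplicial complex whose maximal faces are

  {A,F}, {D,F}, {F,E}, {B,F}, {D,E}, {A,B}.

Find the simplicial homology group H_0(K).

We work with the vertex ordering A < B < D < E < F. The simplices of K, each written with vertices in increasing order, are:

  0-simplices (5): A, B, D, E, F
  1-simplices (6): AB, AF, BF, DE, DF, EF

so the chain groups are C_0 ≅ Z^5, C_1 ≅ Z^6.

Boundary ∂_1: C_1 → C_0 is given by ∂[p,q] = [q] − [p]. For instance
  ∂EF = F − E.
As a 5×6 matrix over Z this has rank 4, with invariant factors (1,1,1,1).

Now H_k = ker ∂_k / im ∂_{k+1}, so:

  H_0: rank C_0 − rank ∂_1 = 5 − 4 = 1, and the invariant factors of ∂_1 are all 1, so H_0 = Z.

H_0 ≅ Z.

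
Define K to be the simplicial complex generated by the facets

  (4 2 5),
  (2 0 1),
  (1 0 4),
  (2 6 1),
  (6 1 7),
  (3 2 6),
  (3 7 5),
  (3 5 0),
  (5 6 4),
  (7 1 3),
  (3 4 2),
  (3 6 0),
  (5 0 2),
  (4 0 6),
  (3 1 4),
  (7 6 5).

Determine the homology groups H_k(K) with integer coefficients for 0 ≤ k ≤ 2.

H_0 = Z,  H_1 = Z^2,  H_2 = Z.

K has 8 vertices, 24 edges, 16 triangles.
rank ∂_0 = 0, rank ∂_1 = 7 ⇒ b_0 = 8 − 0 − 7 = 1; all invariant factors of ∂_1 are 1 so no torsion. So H_0 ≅ Z.
rank ∂_1 = 7, rank ∂_2 = 15 ⇒ b_1 = 24 − 7 − 15 = 2; all invariant factors of ∂_2 are 1 so no torsion. So H_1 ≅ Z^2.
rank ∂_2 = 15, rank ∂_3 = 0 ⇒ b_2 = 16 − 15 − 0 = 1. So H_2 ≅ Z.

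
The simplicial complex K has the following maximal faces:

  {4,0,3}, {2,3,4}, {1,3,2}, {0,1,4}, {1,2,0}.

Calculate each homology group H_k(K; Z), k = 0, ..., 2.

Fix the vertex order 0 < 1 < 2 < 3 < 4 and write every simplex with vertices in increasing order. Then dim K = 2 and the simplices of K are:

  0-simplices (5): [0], [1], [2], [3], [4]
  1-simplices (10): [0,1], [0,2], [0,3], [0,4], [1,2], [1,3], [1,4], [2,3], [2,4], [3,4]
  2-simplices (5): [0,1,2], [0,1,4], [0,3,4], [1,2,3], [2,3,4]

giving chain groups C_0 ≅ Z^5, C_1 ≅ Z^10, C_2 ≅ Z^5.

The boundary map ∂_1: C_1 → C_0 maps an edge to its endpoints' difference, ∂[p,q] = q − p. For instance
  ∂[0,3] = [3] − [0].
This gives a 5×10 integer matrix of rank 4; reducing to Smith normal form yields diagonal entries (1,1,1,1).

Boundary ∂_2: C_2 → C_1 acts by ∂[p,q,r] = [q,r] − [p,r] + [p,q]. For instance
  ∂[1,2,3] = [2,3] − [1,3] + [1,2],
  ∂[0,1,4] = [1,4] − [0,4] + [0,1].
As a 10×5 matrix over Z this has rank 5, with invariant factors (1,1,1,1,1).

Computing H_k = (kernel of ∂_k) / (image of ∂_{k+1}):

  H_0: rank C_0 − rank ∂_1 = 5 − 4 = 1, and the invariant factors of ∂_1 are all 1, so H_0 = Z.
  H_1: rank ker ∂_1 − rank ∂_2 = (10 − 4) − 5 = 1, and the invariant factors of ∂_2 are all 1, so H_1 = Z.
  H_2: rank ker ∂_2 − rank ∂_3 = (5 − 5) − 0 = 0, and there is no ∂_3, so H_2 = 0.

(K is a triangulation of the Möbius band.)

H_0 ≅ Z,  H_1 ≅ Z,  H_2 = 0.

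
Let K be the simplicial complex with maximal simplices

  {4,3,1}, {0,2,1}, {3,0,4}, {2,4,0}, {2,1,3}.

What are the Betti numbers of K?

b_0 = 1, b_1 = 1, b_2 = 0.

Fix the vertex order 0 < 1 < 2 < 3 < 4 and write every simplex with vertices in increasing order. Then dim K = 2 and the simplices of K are:

  0-simplices (5): [0], [1], [2], [3], [4]
  1-simplices (10): [0,1], [0,2], [0,3], [0,4], [1,2], [1,3], [1,4], [2,3], [2,4], [3,4]
  2-simplices (5): [0,1,2], [0,2,4], [0,3,4], [1,2,3], [1,3,4]

giving chain groups C_0 ≅ Z^5, C_1 ≅ Z^10, C_2 ≅ Z^5.

Boundary ∂_1: C_1 → C_0 sends each edge [p,q] (with p < q) to q − p.
The 5×10 boundary matrix has rank 4 and Smith normal form diag(1,1,1,1).

Boundary ∂_2: C_2 → C_1 acts by ∂[p,q,r] = [q,r] − [p,r] + [p,q]. For instance
  ∂[0,3,4] = [3,4] − [0,4] + [0,3],
  ∂[1,3,4] = [3,4] − [1,4] + [1,3].
The resulting 10×5 matrix has rank 5, and its Smith normal form has invariant factors (1,1,1,1,1).

Reading off H_k = ker ∂_k / im ∂_{k+1}:

  H_0: rank C_0 − rank ∂_1 = 5 − 4 = 1, and the invariant factors of ∂_1 are all 1, so H_0 = Z.
  H_1: rank ker ∂_1 − rank ∂_2 = (10 − 4) − 5 = 1, and the invariant factors of ∂_2 are all 1, so H_1 = Z.
  H_2: rank ker ∂_2 − rank ∂_3 = (5 − 5) − 0 = 0, and there is no ∂_3, so H_2 = 0.

As a check, the Euler characteristic is 5 − 10 + 5 = 0, which agrees with 1 − 1 + 0 = 0.
(K is a triangulation of the Möbius band.)

Hence the Betti numbers are b_0 = 1, b_1 = 1, b_2 = 0.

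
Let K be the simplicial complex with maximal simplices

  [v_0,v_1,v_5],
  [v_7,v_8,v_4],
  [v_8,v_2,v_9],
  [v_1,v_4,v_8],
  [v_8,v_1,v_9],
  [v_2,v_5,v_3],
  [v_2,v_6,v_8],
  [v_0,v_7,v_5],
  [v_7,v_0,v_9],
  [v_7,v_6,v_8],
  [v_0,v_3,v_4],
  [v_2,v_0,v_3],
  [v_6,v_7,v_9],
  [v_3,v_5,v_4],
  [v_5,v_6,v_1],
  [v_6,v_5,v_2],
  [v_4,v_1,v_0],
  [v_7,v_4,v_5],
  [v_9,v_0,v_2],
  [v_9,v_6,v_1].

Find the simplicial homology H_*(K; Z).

H_0 = Z,  H_1 = Z ⊕ Z/2,  H_2 = 0.

Fix the vertex order v_0 < v_1 < v_2 < v_3 < v_4 < v_5 < v_6 < v_7 < v_8 < v_9 and write every simplex with vertices in increasing order. Then dim K = 2 and the simplices of K are:

  0-simplices (10): [v_0], [v_1], [v_2], [v_3], [v_4], [v_5], [v_6], [v_7], [v_8], [v_9]
  1-simplices (30): (30 of them)
  2-simplices (20): (20 of them)

so the chain groups are C_0 ≅ Z^10, C_1 ≅ Z^30, C_2 ≅ Z^20.

Boundary ∂_1: C_1 → C_0 sends each edge [p,q] (with p < q) to q − p. For instance
  ∂[v_3,v_4] = [v_4] − [v_3].
This gives a 10×30 integer matrix of rank 9; reducing to Smith normal form yields diagonal entries (1,1,1,1,1,1,1,1,1).

∂_2: C_2 → C_1 acts by ∂[p,q,r] = [q,r] − [p,r] + [p,q]. For instance
  ∂[v_4,v_5,v_7] = [v_5,v_7] − [v_4,v_7] + [v_4,v_5],
  ∂[v_0,v_2,v_9] = [v_2,v_9] − [v_0,v_9] + [v_0,v_2].
The 30×20 boundary matrix has rank 20 and Smith normal form diag(1,1,1,1,1,1,1,1,1,1,1,1,1,1,1,1,1,1,1,2).

Computing H_k = (kernel of ∂_k) / (image of ∂_{k+1}):

  H_0: rank C_0 − rank ∂_1 = 10 − 9 = 1, and the invariant factors of ∂_1 are all 1, so H_0 ≅ Z.
  H_1: rank ker ∂_1 − rank ∂_2 = (30 − 9) − 20 = 1, and ∂_2 has invariant factor 2 > 1, so H_1 ≅ Z ⊕ Z/2.
  H_2: rank ker ∂_2 − rank ∂_3 = (20 − 20) − 0 = 0, and there is no ∂_3, so H_2 ≅ 0.

(K is a triangulation of the Klein bottle.)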